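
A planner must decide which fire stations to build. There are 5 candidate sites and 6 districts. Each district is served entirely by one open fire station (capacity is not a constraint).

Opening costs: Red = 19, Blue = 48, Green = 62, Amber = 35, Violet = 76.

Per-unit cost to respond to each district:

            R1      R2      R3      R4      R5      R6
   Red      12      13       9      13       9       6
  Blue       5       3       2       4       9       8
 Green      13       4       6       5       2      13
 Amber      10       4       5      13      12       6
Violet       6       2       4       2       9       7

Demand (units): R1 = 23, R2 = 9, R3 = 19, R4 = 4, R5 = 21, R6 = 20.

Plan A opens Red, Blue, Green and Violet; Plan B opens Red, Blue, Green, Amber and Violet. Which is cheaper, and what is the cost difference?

Plan A: {Red, Blue, Green, Violet}: R1→Blue 5·23=115, R2→Violet 2·9=18, R3→Blue 2·19=38, R4→Violet 2·4=8, R5→Green 2·21=42, R6→Red 6·20=120. Service 341; fixed 205; total 546.
Plan B: {Red, Blue, Green, Amber, Violet}: R1→Blue 5·23=115, R2→Violet 2·9=18, R3→Blue 2·19=38, R4→Violet 2·4=8, R5→Green 2·21=42, R6→Red 6·20=120. Service 341; fixed 240; total 581.
Difference: |546 − 581| = 35.

Plan A is cheaper by 35.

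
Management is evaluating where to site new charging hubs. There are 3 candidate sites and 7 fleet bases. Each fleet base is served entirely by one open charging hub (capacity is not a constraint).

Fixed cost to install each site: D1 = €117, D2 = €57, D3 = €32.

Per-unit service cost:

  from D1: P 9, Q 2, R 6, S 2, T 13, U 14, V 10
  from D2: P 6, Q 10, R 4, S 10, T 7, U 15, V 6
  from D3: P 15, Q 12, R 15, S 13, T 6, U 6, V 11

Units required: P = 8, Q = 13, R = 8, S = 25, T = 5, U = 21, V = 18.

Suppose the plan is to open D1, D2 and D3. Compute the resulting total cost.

Total cost: 626

Each fleet base is assigned to its cheapest site among the open ones.
{D1, D2, D3}: P→D2 6·8=48, Q→D1 2·13=26, R→D2 4·8=32, S→D1 2·25=50, T→D3 6·5=30, U→D3 6·21=126, V→D2 6·18=108. Service 420; fixed 206; total 626.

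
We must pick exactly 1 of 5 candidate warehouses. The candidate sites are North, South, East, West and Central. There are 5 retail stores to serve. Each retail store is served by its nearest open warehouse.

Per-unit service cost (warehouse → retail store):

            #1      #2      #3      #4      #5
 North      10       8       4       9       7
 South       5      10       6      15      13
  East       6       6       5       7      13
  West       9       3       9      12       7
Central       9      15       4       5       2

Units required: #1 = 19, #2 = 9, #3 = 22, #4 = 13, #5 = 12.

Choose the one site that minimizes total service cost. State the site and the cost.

Choose Central only; total service cost 483.

With exactly 1 open, each retail store uses its cheapest among the chosen.
{Central}: #1→Central 9·19=171, #2→Central 15·9=135, #3→Central 4·22=88, #4→Central 5·13=65, #5→Central 2·12=24. Service cost 483.
{East}: service cost 525
{North}: service cost 551
Among all 5 size-1 choices, {Central} is lowest.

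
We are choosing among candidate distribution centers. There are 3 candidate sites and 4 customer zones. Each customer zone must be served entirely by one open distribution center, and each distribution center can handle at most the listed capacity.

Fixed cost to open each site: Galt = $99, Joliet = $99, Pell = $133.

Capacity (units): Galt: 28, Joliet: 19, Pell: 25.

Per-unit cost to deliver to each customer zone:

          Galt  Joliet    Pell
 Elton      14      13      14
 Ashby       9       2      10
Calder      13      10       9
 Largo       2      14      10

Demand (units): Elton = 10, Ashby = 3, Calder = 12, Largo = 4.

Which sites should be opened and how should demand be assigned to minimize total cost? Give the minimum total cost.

Minimum total cost: 472

Open {Galt, Joliet}: Elton→Galt 14·10=140, Ashby→Joliet 2·3=6, Calder→Joliet 10·12=120, Largo→Galt 2·4=8.
Loads: Galt carries 14/28, Joliet carries 15/19. Service 274; fixed 198; total 472.
Next best feasible plan costs 493.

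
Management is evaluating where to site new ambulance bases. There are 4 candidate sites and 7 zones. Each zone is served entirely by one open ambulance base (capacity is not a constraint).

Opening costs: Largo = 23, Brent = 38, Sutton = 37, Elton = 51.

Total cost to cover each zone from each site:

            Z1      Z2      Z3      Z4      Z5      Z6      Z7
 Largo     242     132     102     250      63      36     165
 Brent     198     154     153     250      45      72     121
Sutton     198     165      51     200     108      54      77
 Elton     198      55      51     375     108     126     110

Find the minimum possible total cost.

For any fixed open set, each zone goes to its cheapest open site; total = fixed + service.
{Largo, Sutton, Elton}: Z1→Sutton 198, Z2→Elton 55, Z3→Sutton 51, Z4→Sutton 200, Z5→Largo 63, Z6→Largo 36, Z7→Sutton 77. Service 680; fixed 111; total 791.
{Brent, Sutton, Elton}: service 680 + fixed 126 = 806
{Largo, Brent, Sutton, Elton}: service 662 + fixed 149 = 811
{Largo}: service 990 + fixed 23 = 1013
(All 15 nonempty subsets were checked; Largo, Sutton and Elton is lowest.)

Minimum total cost: 791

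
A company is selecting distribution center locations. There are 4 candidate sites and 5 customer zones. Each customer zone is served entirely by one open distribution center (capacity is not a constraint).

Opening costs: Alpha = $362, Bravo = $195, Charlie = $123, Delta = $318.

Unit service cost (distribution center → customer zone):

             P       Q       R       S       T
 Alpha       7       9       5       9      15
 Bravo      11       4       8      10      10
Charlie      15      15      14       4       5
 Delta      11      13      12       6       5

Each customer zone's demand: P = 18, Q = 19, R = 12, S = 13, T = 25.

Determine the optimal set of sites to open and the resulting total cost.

Open Bravo and Charlie; minimum total cost 865.

For any fixed open set, each customer zone goes to its cheapest open site; total = fixed + service.
{Bravo, Charlie}: P→Bravo 11·18=198, Q→Bravo 4·19=76, R→Bravo 8·12=96, S→Charlie 4·13=52, T→Charlie 5·25=125. Service 547; fixed 318; total 865.
{Bravo}: service 750 + fixed 195 = 945
{Alpha, Charlie}: service 534 + fixed 485 = 1019
{Alpha, Bravo, Charlie, Delta}: service 439 + fixed 998 = 1437
(All 15 nonempty subsets were checked; Bravo and Charlie is lowest.)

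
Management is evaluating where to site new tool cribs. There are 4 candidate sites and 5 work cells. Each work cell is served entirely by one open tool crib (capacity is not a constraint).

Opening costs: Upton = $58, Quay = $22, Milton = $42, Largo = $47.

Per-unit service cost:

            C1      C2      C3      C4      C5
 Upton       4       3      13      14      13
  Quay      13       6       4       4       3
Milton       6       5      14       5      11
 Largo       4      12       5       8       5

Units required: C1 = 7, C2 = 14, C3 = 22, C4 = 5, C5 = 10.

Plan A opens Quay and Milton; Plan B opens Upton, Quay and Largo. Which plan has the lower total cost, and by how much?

Plan A: {Quay, Milton}: C1→Milton 6·7=42, C2→Milton 5·14=70, C3→Quay 4·22=88, C4→Quay 4·5=20, C5→Quay 3·10=30. Service 250; fixed 64; total 314.
Plan B: {Upton, Quay, Largo}: C1→Upton 4·7=28, C2→Upton 3·14=42, C3→Quay 4·22=88, C4→Quay 4·5=20, C5→Quay 3·10=30. Service 208; fixed 127; total 335.
Difference: |314 − 335| = 21.

Plan A is cheaper by 21.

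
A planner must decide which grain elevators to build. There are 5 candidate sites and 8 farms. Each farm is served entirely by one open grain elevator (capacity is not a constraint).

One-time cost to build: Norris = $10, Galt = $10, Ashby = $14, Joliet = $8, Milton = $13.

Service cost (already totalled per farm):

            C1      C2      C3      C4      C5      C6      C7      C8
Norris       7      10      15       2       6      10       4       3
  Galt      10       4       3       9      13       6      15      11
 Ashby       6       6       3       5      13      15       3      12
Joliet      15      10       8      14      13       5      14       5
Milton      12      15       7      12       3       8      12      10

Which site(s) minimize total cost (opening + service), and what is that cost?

For any fixed open set, each farm goes to its cheapest open site; total = fixed + service.
{Norris, Galt}: C1→Norris 7, C2→Galt 4, C3→Galt 3, C4→Norris 2, C5→Norris 6, C6→Galt 6, C7→Norris 4, C8→Norris 3. Service 35; fixed 20; total 55.
{Norris, Galt, Joliet}: service 34 + fixed 28 = 62
{Norris, Ashby}: C1→Ashby 6, C2→Ashby 6, C3→Ashby 3, C4→Norris 2, C5→Norris 6, C6→Norris 10, C7→Ashby 3, C8→Norris 3. Service 39; fixed 24; total 63.
{Norris, Galt, Ashby, Joliet, Milton}: service 29 + fixed 55 = 84
No other subset beats 55.

Open Norris and Galt; minimum total cost 55.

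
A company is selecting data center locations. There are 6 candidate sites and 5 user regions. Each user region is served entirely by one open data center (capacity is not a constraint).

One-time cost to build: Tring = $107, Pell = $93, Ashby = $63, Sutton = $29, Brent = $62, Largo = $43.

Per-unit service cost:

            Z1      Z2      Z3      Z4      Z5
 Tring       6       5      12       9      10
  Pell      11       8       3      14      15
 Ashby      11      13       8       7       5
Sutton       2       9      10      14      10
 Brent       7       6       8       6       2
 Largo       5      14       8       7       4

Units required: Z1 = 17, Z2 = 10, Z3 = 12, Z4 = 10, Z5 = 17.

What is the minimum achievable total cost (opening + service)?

For any fixed open set, each user region goes to its cheapest open site; total = fixed + service.
{Sutton, Brent}: Z1→Sutton 2·17=34, Z2→Brent 6·10=60, Z3→Brent 8·12=96, Z4→Brent 6·10=60, Z5→Brent 2·17=34. Service 284; fixed 91; total 375.
{Pell, Sutton, Brent}: Z1→Sutton 2·17=34, Z2→Brent 6·10=60, Z3→Pell 3·12=36, Z4→Brent 6·10=60, Z5→Brent 2·17=34. Service 224; fixed 184; total 408.
{Sutton, Brent, Largo}: service 284 + fixed 134 = 418
{Tring, Pell, Ashby, Sutton, Brent, Largo}: Z1→Sutton 2·17=34, Z2→Tring 5·10=50, Z3→Pell 3·12=36, Z4→Brent 6·10=60, Z5→Brent 2·17=34. Service 214; fixed 397; total 611.
No other subset beats 375.

Minimum total cost: 375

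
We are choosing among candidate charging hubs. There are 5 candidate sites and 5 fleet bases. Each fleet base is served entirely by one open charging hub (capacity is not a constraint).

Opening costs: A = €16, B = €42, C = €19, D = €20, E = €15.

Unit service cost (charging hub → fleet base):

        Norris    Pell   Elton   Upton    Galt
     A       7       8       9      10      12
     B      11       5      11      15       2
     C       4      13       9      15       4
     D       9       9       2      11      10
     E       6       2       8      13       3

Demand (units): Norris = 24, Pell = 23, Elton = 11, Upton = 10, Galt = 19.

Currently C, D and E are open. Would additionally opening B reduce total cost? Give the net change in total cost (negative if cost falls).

No — net change +23 (cost rises by 23).

Current service cost with {C, D, E}: 331.
Adding B: each fleet base re-picks its cheapest; new service cost 312, saving 19.
Extra fixed cost: 42. Net change = 42 − 19 = 23.
(Totals: 385 → 408.)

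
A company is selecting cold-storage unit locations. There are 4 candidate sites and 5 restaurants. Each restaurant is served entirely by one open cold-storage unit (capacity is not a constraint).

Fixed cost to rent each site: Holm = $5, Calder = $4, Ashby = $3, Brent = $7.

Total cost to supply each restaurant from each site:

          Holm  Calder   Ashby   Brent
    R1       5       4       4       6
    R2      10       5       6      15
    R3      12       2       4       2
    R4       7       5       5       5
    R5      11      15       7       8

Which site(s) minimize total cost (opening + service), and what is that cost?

Open Ashby only; minimum total cost 29.

For any fixed open set, each restaurant goes to its cheapest open site; total = fixed + service.
{Ashby}: R1→Ashby 4, R2→Ashby 6, R3→Ashby 4, R4→Ashby 5, R5→Ashby 7. Service 26; fixed 3; total 29.
{Calder, Ashby}: R1→Calder 4, R2→Calder 5, R3→Calder 2, R4→Calder 5, R5→Ashby 7. Service 23; fixed 7; total 30.
{Holm, Ashby}: R1→Ashby 4, R2→Ashby 6, R3→Ashby 4, R4→Ashby 5, R5→Ashby 7. Service 26; fixed 8; total 34.
{Holm, Calder, Ashby, Brent}: service 23 + fixed 19 = 42
No other subset beats 29.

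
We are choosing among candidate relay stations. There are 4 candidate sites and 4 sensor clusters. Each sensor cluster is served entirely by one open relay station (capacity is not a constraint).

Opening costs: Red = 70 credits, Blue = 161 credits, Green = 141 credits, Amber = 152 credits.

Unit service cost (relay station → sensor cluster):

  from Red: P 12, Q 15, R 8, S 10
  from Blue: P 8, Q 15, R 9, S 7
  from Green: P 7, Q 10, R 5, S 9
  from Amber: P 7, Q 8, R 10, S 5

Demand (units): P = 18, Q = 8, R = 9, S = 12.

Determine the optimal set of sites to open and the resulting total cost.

For any fixed open set, each sensor cluster goes to its cheapest open site; total = fixed + service.
{Amber}: P→Amber 7·18=126, Q→Amber 8·8=64, R→Amber 10·9=90, S→Amber 5·12=60. Service 340; fixed 152; total 492.
{Green}: service 359 + fixed 141 = 500
{Red, Amber}: service 322 + fixed 222 = 544
{Red, Blue, Green, Amber}: service 295 + fixed 524 = 819
(All 15 nonempty subsets were checked; Amber only is lowest.)

Open Amber only; minimum total cost 492.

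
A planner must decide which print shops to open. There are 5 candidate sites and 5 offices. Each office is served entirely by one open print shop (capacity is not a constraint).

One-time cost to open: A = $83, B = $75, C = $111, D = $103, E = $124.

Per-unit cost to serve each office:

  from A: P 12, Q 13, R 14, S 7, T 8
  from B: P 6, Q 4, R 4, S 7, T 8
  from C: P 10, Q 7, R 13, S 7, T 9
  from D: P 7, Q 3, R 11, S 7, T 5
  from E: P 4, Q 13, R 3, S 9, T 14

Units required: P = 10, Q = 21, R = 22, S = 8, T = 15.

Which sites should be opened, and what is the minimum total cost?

For any fixed open set, each office goes to its cheapest open site; total = fixed + service.
{B}: P→B 6·10=60, Q→B 4·21=84, R→B 4·22=88, S→B 7·8=56, T→B 8·15=120. Service 408; fixed 75; total 483.
{B, D}: service 342 + fixed 178 = 520
{D, E}: service 300 + fixed 227 = 527
{A, B, C, D, E}: service 300 + fixed 496 = 796
No other subset beats 483.

Open B only; minimum total cost 483.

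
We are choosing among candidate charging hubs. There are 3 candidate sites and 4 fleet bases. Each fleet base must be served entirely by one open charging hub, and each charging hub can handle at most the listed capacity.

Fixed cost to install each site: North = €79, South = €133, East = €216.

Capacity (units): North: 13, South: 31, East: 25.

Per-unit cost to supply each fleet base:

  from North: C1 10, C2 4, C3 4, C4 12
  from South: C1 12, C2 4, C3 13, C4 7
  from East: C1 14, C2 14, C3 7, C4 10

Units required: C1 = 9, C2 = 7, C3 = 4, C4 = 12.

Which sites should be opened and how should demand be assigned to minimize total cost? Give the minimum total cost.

Minimum total cost: 430

Open {North, South}: C1→North 10·9=90, C2→South 4·7=28, C3→North 4·4=16, C4→South 7·12=84.
Loads: North carries 13/13, South carries 19/31. Service 218; fixed 212; total 430.
Next best feasible plan costs 448.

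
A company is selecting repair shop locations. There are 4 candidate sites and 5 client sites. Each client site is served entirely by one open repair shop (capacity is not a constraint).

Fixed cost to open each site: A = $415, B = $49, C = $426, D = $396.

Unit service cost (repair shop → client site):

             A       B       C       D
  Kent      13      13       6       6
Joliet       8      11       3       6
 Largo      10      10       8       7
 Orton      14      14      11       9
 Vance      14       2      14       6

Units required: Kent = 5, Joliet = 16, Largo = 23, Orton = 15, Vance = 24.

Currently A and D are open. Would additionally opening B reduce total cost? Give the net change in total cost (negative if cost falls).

Yes — net change −47 (cost falls by 47).

Current service cost with {A, D}: 566.
Adding B: each client site re-picks its cheapest; new service cost 470, saving 96.
Extra fixed cost: 49. Net change = 49 − 96 = -47.
(Totals: 1377 → 1330.)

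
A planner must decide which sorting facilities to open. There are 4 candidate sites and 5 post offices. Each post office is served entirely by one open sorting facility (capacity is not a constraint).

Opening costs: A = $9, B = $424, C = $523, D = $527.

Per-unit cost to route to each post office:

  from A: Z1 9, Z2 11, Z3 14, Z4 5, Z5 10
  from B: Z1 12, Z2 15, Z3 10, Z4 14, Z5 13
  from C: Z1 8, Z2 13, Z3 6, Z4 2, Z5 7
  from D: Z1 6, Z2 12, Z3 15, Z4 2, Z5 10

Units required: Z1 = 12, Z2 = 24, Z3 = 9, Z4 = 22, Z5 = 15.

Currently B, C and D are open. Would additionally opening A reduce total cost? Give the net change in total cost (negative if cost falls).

Yes — net change −15 (cost falls by 15).

Current service cost with {B, C, D}: 563.
Adding A: each post office re-picks its cheapest; new service cost 539, saving 24.
Extra fixed cost: 9. Net change = 9 − 24 = -15.
(Totals: 2037 → 2022.)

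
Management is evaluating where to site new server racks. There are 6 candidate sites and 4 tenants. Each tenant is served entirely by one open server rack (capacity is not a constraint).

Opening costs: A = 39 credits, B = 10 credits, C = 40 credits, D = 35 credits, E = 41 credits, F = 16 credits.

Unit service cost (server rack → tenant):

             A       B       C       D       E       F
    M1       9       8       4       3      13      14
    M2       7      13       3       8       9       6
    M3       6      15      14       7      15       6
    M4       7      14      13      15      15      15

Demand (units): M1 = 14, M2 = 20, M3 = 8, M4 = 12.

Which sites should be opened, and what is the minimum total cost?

Open A and C; minimum total cost 327.

For any fixed open set, each tenant goes to its cheapest open site; total = fixed + service.
{A, C}: M1→C 4·14=56, M2→C 3·20=60, M3→A 6·8=48, M4→A 7·12=84. Service 248; fixed 79; total 327.
{A, B, C}: M1→C 4·14=56, M2→C 3·20=60, M3→A 6·8=48, M4→A 7·12=84. Service 248; fixed 89; total 337.
{A, C, F}: M1→C 4·14=56, M2→C 3·20=60, M3→A 6·8=48, M4→A 7·12=84. Service 248; fixed 95; total 343.
{A, B, C, D, E, F}: M1→D 3·14=42, M2→C 3·20=60, M3→A 6·8=48, M4→A 7·12=84. Service 234; fixed 181; total 415.
No other subset beats 327.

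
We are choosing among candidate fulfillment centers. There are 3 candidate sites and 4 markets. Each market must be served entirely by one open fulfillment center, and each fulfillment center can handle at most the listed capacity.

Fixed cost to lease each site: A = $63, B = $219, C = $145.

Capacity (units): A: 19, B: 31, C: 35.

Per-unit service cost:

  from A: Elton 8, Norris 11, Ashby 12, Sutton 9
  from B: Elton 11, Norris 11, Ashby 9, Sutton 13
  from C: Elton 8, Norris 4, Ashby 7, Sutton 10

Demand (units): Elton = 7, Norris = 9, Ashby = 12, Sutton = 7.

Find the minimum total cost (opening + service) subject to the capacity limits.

Minimum total cost: 391

Open {C}: Elton→C 8·7=56, Norris→C 4·9=36, Ashby→C 7·12=84, Sutton→C 10·7=70.
Loads: C carries 35/35. Service 246; fixed 145; total 391.
Next best feasible plan costs 447.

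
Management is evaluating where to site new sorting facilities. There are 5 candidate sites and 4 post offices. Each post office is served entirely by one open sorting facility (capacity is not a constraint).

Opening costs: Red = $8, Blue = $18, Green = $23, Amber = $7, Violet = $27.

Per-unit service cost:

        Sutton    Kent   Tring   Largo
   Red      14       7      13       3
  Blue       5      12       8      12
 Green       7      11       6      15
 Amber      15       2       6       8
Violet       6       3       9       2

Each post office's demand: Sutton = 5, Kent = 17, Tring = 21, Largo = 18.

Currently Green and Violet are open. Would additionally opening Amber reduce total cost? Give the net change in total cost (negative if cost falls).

Current service cost with {Green, Violet}: 243.
Adding Amber: each post office re-picks its cheapest; new service cost 226, saving 17.
Extra fixed cost: 7. Net change = 7 − 17 = -10.
(Totals: 293 → 283.)

Yes — net change −10 (cost falls by 10).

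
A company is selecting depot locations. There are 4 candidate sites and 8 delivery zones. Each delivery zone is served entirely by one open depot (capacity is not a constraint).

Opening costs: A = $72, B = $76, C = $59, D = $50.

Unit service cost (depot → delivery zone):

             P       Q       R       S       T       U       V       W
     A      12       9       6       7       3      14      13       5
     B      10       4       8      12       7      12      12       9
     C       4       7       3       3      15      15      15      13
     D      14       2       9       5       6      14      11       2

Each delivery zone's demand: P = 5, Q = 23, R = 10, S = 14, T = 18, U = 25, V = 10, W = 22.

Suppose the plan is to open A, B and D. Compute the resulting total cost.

Each delivery zone is assigned to its cheapest site among the open ones.
{A, B, D}: P→B 10·5=50, Q→D 2·23=46, R→A 6·10=60, S→D 5·14=70, T→A 3·18=54, U→B 12·25=300, V→D 11·10=110, W→D 2·22=44. Service 734; fixed 198; total 932.

Total cost: 932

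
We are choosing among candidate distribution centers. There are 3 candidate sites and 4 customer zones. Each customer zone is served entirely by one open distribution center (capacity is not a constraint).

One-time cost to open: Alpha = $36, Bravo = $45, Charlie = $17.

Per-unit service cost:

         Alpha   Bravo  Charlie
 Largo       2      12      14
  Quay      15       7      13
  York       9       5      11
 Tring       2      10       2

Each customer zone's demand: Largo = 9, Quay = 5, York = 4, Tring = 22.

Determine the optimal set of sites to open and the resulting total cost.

For any fixed open set, each customer zone goes to its cheapest open site; total = fixed + service.
{Alpha, Bravo}: Largo→Alpha 2·9=18, Quay→Bravo 7·5=35, York→Bravo 5·4=20, Tring→Alpha 2·22=44. Service 117; fixed 81; total 198.
{Alpha}: Largo→Alpha 2·9=18, Quay→Alpha 15·5=75, York→Alpha 9·4=36, Tring→Alpha 2·22=44. Service 173; fixed 36; total 209.
{Alpha, Bravo, Charlie}: service 117 + fixed 98 = 215
{Charlie}: Largo→Charlie 14·9=126, Quay→Charlie 13·5=65, York→Charlie 11·4=44, Tring→Charlie 2·22=44. Service 279; fixed 17; total 296.
No other subset beats 198.

Open Alpha and Bravo; minimum total cost 198.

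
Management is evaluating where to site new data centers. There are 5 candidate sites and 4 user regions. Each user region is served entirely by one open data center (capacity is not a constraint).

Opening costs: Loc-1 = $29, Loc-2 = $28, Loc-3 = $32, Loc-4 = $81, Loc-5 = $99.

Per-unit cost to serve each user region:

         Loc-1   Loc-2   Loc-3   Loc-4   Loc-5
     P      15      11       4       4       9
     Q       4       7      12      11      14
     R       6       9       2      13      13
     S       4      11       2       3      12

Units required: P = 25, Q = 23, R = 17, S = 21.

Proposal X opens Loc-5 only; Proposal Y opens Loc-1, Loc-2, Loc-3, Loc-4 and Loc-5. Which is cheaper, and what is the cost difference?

Proposal Y is cheaper by 582.

Proposal X: {Loc-5}: P→Loc-5 9·25=225, Q→Loc-5 14·23=322, R→Loc-5 13·17=221, S→Loc-5 12·21=252. Service 1020; fixed 99; total 1119.
Proposal Y: {Loc-1, Loc-2, Loc-3, Loc-4, Loc-5}: P→Loc-3 4·25=100, Q→Loc-1 4·23=92, R→Loc-3 2·17=34, S→Loc-3 2·21=42. Service 268; fixed 269; total 537.
Difference: |1119 − 537| = 582.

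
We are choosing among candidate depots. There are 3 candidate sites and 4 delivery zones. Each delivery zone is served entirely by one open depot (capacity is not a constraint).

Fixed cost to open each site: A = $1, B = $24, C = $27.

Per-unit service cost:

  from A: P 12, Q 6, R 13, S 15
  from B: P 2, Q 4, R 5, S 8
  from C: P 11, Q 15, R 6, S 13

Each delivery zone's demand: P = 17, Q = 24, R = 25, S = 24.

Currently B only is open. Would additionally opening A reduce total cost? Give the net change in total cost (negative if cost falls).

No — net change +1 (cost rises by 1).

Current service cost with {B}: 447.
Adding A: each delivery zone re-picks its cheapest; new service cost 447, saving 0.
Extra fixed cost: 1. Net change = 1 − 0 = 1.
(Totals: 471 → 472.)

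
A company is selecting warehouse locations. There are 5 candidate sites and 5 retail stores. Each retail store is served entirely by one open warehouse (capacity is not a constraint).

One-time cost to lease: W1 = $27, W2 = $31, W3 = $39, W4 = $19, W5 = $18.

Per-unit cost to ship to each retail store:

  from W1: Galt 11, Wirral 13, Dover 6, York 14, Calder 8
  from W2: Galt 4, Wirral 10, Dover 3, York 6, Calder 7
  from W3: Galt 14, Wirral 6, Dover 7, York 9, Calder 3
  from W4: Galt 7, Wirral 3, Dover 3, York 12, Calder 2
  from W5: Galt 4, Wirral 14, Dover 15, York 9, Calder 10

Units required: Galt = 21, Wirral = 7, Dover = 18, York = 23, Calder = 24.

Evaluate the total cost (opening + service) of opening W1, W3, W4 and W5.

Total cost: 517

Each retail store is assigned to its cheapest site among the open ones.
{W1, W3, W4, W5}: Galt→W5 4·21=84, Wirral→W4 3·7=21, Dover→W4 3·18=54, York→W3 9·23=207, Calder→W4 2·24=48. Service 414; fixed 103; total 517.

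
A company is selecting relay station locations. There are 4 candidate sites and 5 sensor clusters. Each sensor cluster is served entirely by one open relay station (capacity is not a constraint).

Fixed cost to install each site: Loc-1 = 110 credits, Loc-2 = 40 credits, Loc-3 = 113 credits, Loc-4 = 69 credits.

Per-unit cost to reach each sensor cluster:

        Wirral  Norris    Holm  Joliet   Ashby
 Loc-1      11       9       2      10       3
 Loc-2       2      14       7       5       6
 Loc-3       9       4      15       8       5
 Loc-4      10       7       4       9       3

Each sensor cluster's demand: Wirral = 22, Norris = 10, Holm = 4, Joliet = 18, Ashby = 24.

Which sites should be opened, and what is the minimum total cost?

For any fixed open set, each sensor cluster goes to its cheapest open site; total = fixed + service.
{Loc-2, Loc-4}: Wirral→Loc-2 2·22=44, Norris→Loc-4 7·10=70, Holm→Loc-4 4·4=16, Joliet→Loc-2 5·18=90, Ashby→Loc-4 3·24=72. Service 292; fixed 109; total 401.
{Loc-1, Loc-2}: service 304 + fixed 150 = 454
{Loc-2, Loc-3}: service 322 + fixed 153 = 475
{Loc-1, Loc-2, Loc-3, Loc-4}: service 254 + fixed 332 = 586
(All 15 nonempty subsets were checked; Loc-2 and Loc-4 is lowest.)

Open Loc-2 and Loc-4; minimum total cost 401.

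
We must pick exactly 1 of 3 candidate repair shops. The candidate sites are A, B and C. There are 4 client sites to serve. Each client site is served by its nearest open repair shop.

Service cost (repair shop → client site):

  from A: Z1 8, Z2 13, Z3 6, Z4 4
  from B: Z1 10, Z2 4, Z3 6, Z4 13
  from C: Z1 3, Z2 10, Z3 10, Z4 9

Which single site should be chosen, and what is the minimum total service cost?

With exactly 1 open, each client site uses its cheapest among the chosen.
{A}: Z1→A 8, Z2→A 13, Z3→A 6, Z4→A 4. Service cost 31.
{C}: service cost 32
{B}: service cost 33
Among all 3 size-1 choices, {A} is lowest.

Choose A only; total service cost 31.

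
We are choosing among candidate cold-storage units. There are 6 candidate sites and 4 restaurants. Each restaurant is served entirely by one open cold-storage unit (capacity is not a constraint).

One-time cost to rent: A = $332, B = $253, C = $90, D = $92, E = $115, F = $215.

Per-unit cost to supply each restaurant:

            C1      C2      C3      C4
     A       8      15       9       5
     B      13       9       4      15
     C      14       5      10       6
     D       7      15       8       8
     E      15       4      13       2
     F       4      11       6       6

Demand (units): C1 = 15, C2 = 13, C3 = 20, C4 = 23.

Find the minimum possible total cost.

For any fixed open set, each restaurant goes to its cheapest open site; total = fixed + service.
{D, E}: C1→D 7·15=105, C2→E 4·13=52, C3→D 8·20=160, C4→E 2·23=46. Service 363; fixed 207; total 570.
{E, F}: C1→F 4·15=60, C2→E 4·13=52, C3→F 6·20=120, C4→E 2·23=46. Service 278; fixed 330; total 608.
{C, D}: C1→D 7·15=105, C2→C 5·13=65, C3→D 8·20=160, C4→C 6·23=138. Service 468; fixed 182; total 650.
{A, B, C, D, E, F}: C1→F 4·15=60, C2→E 4·13=52, C3→B 4·20=80, C4→E 2·23=46. Service 238; fixed 1097; total 1335.
No other subset beats 570.

Minimum total cost: 570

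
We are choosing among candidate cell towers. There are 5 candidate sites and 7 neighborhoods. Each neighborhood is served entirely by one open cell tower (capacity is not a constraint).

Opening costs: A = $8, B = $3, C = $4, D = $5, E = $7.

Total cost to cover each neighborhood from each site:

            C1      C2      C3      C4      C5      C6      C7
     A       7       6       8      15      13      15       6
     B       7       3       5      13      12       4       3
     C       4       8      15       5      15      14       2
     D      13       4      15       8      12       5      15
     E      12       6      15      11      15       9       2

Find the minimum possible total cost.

Minimum total cost: 42

For any fixed open set, each neighborhood goes to its cheapest open site; total = fixed + service.
{B, C}: C1→C 4, C2→B 3, C3→B 5, C4→C 5, C5→B 12, C6→B 4, C7→C 2. Service 35; fixed 7; total 42.
{B, C, D}: C1→C 4, C2→B 3, C3→B 5, C4→C 5, C5→B 12, C6→B 4, C7→C 2. Service 35; fixed 12; total 47.
{B, C, E}: service 35 + fixed 14 = 49
{A, B, C, D, E}: service 35 + fixed 27 = 62
No other subset beats 42.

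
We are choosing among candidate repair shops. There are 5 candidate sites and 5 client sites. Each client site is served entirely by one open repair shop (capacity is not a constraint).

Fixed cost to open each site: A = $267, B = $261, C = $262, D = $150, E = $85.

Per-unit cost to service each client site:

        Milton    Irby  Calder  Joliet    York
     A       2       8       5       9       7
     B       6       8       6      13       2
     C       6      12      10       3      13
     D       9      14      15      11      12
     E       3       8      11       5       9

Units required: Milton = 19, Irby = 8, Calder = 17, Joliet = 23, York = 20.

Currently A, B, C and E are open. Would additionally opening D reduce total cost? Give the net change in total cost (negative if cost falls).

No — net change +150 (cost rises by 150).

Current service cost with {A, B, C, E}: 296.
Adding D: each client site re-picks its cheapest; new service cost 296, saving 0.
Extra fixed cost: 150. Net change = 150 − 0 = 150.
(Totals: 1171 → 1321.)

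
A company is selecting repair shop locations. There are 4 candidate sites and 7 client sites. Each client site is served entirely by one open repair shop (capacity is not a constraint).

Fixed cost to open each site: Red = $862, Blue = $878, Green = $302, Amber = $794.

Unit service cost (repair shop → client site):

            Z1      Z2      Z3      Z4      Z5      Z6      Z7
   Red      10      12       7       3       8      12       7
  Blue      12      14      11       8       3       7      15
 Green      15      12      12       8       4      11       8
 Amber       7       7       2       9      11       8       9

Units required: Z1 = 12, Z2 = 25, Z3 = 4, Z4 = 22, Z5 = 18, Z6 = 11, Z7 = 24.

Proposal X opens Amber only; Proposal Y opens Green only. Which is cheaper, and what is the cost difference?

Proposal Y is cheaper by 370.

Proposal X: {Amber}: Z1→Amber 7·12=84, Z2→Amber 7·25=175, Z3→Amber 2·4=8, Z4→Amber 9·22=198, Z5→Amber 11·18=198, Z6→Amber 8·11=88, Z7→Amber 9·24=216. Service 967; fixed 794; total 1761.
Proposal Y: {Green}: Z1→Green 15·12=180, Z2→Green 12·25=300, Z3→Green 12·4=48, Z4→Green 8·22=176, Z5→Green 4·18=72, Z6→Green 11·11=121, Z7→Green 8·24=192. Service 1089; fixed 302; total 1391.
Difference: |1761 − 1391| = 370.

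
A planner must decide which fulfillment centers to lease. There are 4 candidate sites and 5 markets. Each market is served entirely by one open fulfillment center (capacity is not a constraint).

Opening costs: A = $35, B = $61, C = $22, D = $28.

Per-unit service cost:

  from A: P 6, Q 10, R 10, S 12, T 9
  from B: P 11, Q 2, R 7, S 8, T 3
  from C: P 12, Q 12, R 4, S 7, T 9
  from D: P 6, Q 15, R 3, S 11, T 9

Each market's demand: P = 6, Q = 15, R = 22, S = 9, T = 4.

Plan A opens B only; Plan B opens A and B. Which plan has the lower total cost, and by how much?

Plan A is cheaper by 5.

Plan A: {B}: P→B 11·6=66, Q→B 2·15=30, R→B 7·22=154, S→B 8·9=72, T→B 3·4=12. Service 334; fixed 61; total 395.
Plan B: {A, B}: P→A 6·6=36, Q→B 2·15=30, R→B 7·22=154, S→B 8·9=72, T→B 3·4=12. Service 304; fixed 96; total 400.
Difference: |395 − 400| = 5.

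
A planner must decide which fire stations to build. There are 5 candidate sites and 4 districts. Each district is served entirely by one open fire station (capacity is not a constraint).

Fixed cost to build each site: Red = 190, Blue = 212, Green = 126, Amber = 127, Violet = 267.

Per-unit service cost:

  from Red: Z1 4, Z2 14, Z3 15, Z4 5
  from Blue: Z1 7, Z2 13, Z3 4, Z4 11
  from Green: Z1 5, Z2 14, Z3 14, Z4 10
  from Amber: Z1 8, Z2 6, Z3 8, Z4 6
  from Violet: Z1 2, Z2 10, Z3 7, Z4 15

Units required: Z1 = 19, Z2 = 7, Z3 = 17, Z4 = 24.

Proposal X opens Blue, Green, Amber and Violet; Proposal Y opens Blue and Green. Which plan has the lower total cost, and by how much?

Proposal Y is cheaper by 192.

Proposal X: {Blue, Green, Amber, Violet}: Z1→Violet 2·19=38, Z2→Amber 6·7=42, Z3→Blue 4·17=68, Z4→Amber 6·24=144. Service 292; fixed 732; total 1024.
Proposal Y: {Blue, Green}: Z1→Green 5·19=95, Z2→Blue 13·7=91, Z3→Blue 4·17=68, Z4→Green 10·24=240. Service 494; fixed 338; total 832.
Difference: |1024 − 832| = 192.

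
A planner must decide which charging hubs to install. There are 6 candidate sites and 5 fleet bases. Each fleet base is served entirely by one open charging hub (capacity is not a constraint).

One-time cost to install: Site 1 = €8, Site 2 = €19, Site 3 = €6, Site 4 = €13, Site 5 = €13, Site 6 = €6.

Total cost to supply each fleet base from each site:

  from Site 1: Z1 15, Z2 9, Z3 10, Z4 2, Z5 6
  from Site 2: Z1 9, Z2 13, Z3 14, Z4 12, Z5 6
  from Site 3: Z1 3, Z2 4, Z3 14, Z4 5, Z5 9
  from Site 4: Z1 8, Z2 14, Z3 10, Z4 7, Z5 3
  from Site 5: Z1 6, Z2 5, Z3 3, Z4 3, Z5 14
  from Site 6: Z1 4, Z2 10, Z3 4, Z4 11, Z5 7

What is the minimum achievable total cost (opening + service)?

Minimum total cost: 35

For any fixed open set, each fleet base goes to its cheapest open site; total = fixed + service.
{Site 3, Site 6}: Z1→Site 3 3, Z2→Site 3 4, Z3→Site 6 4, Z4→Site 3 5, Z5→Site 6 7. Service 23; fixed 12; total 35.
{Site 1, Site 3}: Z1→Site 3 3, Z2→Site 3 4, Z3→Site 1 10, Z4→Site 1 2, Z5→Site 1 6. Service 25; fixed 14; total 39.
{Site 1, Site 3, Site 6}: service 19 + fixed 20 = 39
{Site 1, Site 2, Site 3, Site 4, Site 5, Site 6}: service 15 + fixed 65 = 80
No other subset beats 35.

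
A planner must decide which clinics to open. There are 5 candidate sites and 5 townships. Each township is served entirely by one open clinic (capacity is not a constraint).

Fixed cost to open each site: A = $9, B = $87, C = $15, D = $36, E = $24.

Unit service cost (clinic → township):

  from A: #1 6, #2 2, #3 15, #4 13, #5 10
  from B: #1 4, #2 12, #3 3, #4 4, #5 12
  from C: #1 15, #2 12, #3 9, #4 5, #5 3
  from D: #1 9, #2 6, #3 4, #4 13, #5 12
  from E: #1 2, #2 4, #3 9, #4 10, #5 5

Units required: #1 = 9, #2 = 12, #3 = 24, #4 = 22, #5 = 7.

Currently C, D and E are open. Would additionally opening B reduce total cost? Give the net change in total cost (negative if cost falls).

Current service cost with {C, D, E}: 293.
Adding B: each township re-picks its cheapest; new service cost 247, saving 46.
Extra fixed cost: 87. Net change = 87 − 46 = 41.
(Totals: 368 → 409.)

No — net change +41 (cost rises by 41).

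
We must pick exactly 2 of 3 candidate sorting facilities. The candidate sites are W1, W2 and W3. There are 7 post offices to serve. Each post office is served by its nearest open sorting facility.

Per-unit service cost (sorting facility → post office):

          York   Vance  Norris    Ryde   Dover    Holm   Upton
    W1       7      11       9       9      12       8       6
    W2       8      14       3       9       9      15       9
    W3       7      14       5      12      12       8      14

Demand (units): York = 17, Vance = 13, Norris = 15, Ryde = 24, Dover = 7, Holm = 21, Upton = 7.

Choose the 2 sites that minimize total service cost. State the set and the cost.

With exactly 2 open, each post office uses its cheapest among the chosen.
{W1, W2}: York→W1 7·17=119, Vance→W1 11·13=143, Norris→W2 3·15=45, Ryde→W1 9·24=216, Dover→W2 9·7=63, Holm→W1 8·21=168, Upton→W1 6·7=42. Service cost 796.
{W1, W3}: service cost 847
{W2, W3}: service cost 856
Among all 3 size-2 choices, {W1, W2} is lowest.

Choose W1 and W2; total service cost 796.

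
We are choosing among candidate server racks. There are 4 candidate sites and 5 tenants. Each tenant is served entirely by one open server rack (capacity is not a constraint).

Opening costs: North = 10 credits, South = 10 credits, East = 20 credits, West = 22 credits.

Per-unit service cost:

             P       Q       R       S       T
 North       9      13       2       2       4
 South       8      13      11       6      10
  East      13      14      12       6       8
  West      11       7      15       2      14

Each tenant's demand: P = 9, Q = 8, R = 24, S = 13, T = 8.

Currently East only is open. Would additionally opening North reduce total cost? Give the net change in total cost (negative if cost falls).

Yes — net change −358 (cost falls by 358).

Current service cost with {East}: 659.
Adding North: each tenant re-picks its cheapest; new service cost 291, saving 368.
Extra fixed cost: 10. Net change = 10 − 368 = -358.
(Totals: 679 → 321.)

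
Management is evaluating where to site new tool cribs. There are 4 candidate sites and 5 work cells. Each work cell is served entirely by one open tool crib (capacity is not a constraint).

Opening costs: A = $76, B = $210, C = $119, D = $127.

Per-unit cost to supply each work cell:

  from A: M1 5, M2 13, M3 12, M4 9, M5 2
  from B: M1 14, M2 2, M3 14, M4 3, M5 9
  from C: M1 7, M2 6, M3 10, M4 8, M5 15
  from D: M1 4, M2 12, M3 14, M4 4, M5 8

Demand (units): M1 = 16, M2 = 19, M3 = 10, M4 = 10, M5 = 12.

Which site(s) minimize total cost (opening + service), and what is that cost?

For any fixed open set, each work cell goes to its cheapest open site; total = fixed + service.
{A, B}: M1→A 5·16=80, M2→B 2·19=38, M3→A 12·10=120, M4→B 3·10=30, M5→A 2·12=24. Service 292; fixed 286; total 578.
{A, C}: service 398 + fixed 195 = 593
{A}: service 561 + fixed 76 = 637
{A, B, C, D}: service 256 + fixed 532 = 788
No other subset beats 578.

Open A and B; minimum total cost 578.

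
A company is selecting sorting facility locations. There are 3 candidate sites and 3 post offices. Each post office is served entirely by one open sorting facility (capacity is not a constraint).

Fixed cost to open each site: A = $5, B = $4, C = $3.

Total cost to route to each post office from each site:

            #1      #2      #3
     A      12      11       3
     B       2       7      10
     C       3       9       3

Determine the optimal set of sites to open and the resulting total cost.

For any fixed open set, each post office goes to its cheapest open site; total = fixed + service.
{C}: #1→C 3, #2→C 9, #3→C 3. Service 15; fixed 3; total 18.
{B, C}: #1→B 2, #2→B 7, #3→C 3. Service 12; fixed 7; total 19.
{A, B}: service 12 + fixed 9 = 21
{A, B, C}: service 12 + fixed 12 = 24
No other subset beats 18.

Open C only; minimum total cost 18.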